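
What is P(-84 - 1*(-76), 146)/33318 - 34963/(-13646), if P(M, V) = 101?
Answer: 291568870/113664357 ≈ 2.5652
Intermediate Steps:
P(-84 - 1*(-76), 146)/33318 - 34963/(-13646) = 101/33318 - 34963/(-13646) = 101*(1/33318) - 34963*(-1/13646) = 101/33318 + 34963/13646 = 291568870/113664357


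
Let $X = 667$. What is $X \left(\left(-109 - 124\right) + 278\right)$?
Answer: $30015$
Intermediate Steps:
$X \left(\left(-109 - 124\right) + 278\right) = 667 \left(\left(-109 - 124\right) + 278\right) = 667 \left(-233 + 278\right) = 667 \cdot 45 = 30015$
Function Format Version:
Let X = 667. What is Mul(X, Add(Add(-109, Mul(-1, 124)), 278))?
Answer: 30015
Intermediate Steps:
Mul(X, Add(Add(-109, Mul(-1, 124)), 278)) = Mul(667, Add(Add(-109, Mul(-1, 124)), 278)) = Mul(667, Add(Add(-109, -124), 278)) = Mul(667, Add(-233, 278)) = Mul(667, 45) = 30015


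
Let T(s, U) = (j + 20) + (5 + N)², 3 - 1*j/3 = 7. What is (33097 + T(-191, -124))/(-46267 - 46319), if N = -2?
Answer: -5519/15431 ≈ -0.35766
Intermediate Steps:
j = -12 (j = 9 - 3*7 = 9 - 21 = -12)
T(s, U) = 17 (T(s, U) = (-12 + 20) + (5 - 2)² = 8 + 3² = 8 + 9 = 17)
(33097 + T(-191, -124))/(-46267 - 46319) = (33097 + 17)/(-46267 - 46319) = 33114/(-92586) = 33114*(-1/92586) = -5519/15431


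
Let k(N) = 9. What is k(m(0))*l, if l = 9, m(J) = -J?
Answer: 81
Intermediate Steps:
k(m(0))*l = 9*9 = 81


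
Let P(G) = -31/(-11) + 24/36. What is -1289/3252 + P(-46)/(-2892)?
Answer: -5141291/12931578 ≈ -0.39758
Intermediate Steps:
P(G) = 115/33 (P(G) = -31*(-1/11) + 24*(1/36) = 31/11 + ⅔ = 115/33)
-1289/3252 + P(-46)/(-2892) = -1289/3252 + (115/33)/(-2892) = -1289*1/3252 + (115/33)*(-1/2892) = -1289/3252 - 115/95436 = -5141291/12931578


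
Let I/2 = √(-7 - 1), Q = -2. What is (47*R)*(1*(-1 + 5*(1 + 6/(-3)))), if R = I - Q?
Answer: -564 - 1128*I*√2 ≈ -564.0 - 1595.2*I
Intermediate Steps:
I = 4*I*√2 (I = 2*√(-7 - 1) = 2*√(-8) = 2*(2*I*√2) = 4*I*√2 ≈ 5.6569*I)
R = 2 + 4*I*√2 (R = 4*I*√2 - 1*(-2) = 4*I*√2 + 2 = 2 + 4*I*√2 ≈ 2.0 + 5.6569*I)
(47*R)*(1*(-1 + 5*(1 + 6/(-3)))) = (47*(2 + 4*I*√2))*(1*(-1 + 5*(1 + 6/(-3)))) = (94 + 188*I*√2)*(1*(-1 + 5*(1 + 6*(-⅓)))) = (94 + 188*I*√2)*(1*(-1 + 5*(1 - 2))) = (94 + 188*I*√2)*(1*(-1 + 5*(-1))) = (94 + 188*I*√2)*(1*(-1 - 5)) = (94 + 188*I*√2)*(1*(-6)) = (94 + 188*I*√2)*(-6) = -564 - 1128*I*√2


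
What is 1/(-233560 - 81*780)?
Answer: -1/296740 ≈ -3.3700e-6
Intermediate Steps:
1/(-233560 - 81*780) = 1/(-233560 - 63180) = 1/(-296740) = -1/296740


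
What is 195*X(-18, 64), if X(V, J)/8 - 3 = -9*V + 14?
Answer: 279240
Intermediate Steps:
X(V, J) = 136 - 72*V (X(V, J) = 24 + 8*(-9*V + 14) = 24 + 8*(14 - 9*V) = 24 + (112 - 72*V) = 136 - 72*V)
195*X(-18, 64) = 195*(136 - 72*(-18)) = 195*(136 + 1296) = 195*1432 = 279240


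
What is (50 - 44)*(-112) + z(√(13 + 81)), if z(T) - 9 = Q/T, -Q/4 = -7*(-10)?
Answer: -663 - 140*√94/47 ≈ -691.88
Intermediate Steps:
Q = -280 (Q = -(-28)*(-10) = -4*70 = -280)
z(T) = 9 - 280/T
(50 - 44)*(-112) + z(√(13 + 81)) = (50 - 44)*(-112) + (9 - 280/√(13 + 81)) = 6*(-112) + (9 - 280*√94/94) = -672 + (9 - 140*√94/47) = -663 - 140*√94/47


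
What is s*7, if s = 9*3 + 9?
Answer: 252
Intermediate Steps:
s = 36 (s = 27 + 9 = 36)
s*7 = 36*7 = 252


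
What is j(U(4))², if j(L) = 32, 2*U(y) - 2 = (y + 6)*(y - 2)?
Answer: 1024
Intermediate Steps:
U(y) = 1 + (-2 + y)*(6 + y)/2 (U(y) = 1 + ((y + 6)*(y - 2))/2 = 1 + ((6 + y)*(-2 + y))/2 = 1 + ((-2 + y)*(6 + y))/2 = 1 + (-2 + y)*(6 + y)/2)
j(U(4))² = 32² = 1024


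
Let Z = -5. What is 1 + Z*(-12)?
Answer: 61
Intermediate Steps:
1 + Z*(-12) = 1 - 5*(-12) = 1 + 60 = 61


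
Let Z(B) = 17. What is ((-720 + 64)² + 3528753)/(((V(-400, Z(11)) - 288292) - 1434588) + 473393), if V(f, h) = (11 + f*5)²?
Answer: 3959089/2706634 ≈ 1.4627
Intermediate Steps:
V(f, h) = (11 + 5*f)²
((-720 + 64)² + 3528753)/(((V(-400, Z(11)) - 288292) - 1434588) + 473393) = ((-720 + 64)² + 3528753)/((((11 + 5*(-400))² - 288292) - 1434588) + 473393) = ((-656)² + 3528753)/((((11 - 2000)² - 288292) - 1434588) + 473393) = (430336 + 3528753)/((((-1989)² - 288292) - 1434588) + 473393) = 3959089/(((3956121 - 288292) - 1434588) + 473393) = 3959089/((3667829 - 1434588) + 473393) = 3959089/(2233241 + 473393) = 3959089/2706634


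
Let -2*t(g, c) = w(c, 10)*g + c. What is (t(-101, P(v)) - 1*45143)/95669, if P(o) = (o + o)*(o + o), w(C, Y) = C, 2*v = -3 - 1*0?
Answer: -44693/95669 ≈ -0.46716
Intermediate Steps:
v = -3/2 (v = (-3 - 1*0)/2 = (-3 + 0)/2 = (½)*(-3) = -3/2 ≈ -1.5000)
P(o) = 4*o² (P(o) = (2*o)*(2*o) = 4*o²)
t(g, c) = -c/2 - c*g/2 (t(g, c) = -(c*g + c)/2 = -(c + c*g)/2 = -c/2 - c*g/2)
(t(-101, P(v)) - 1*45143)/95669 = ((4*(-3/2)²)*(-1 - 1*(-101))/2 - 1*45143)/95669 = ((4*(9/4))*(-1 + 101)/2 - 45143)*(1/95669) = ((½)*9*100 - 45143)*(1/95669) = (450 - 45143)*(1/95669) = -44693*1/95669 = -44693/95669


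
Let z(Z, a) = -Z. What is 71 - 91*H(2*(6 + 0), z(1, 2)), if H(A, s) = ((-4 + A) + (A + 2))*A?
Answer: -23953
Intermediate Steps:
H(A, s) = A*(-2 + 2*A) (H(A, s) = ((-4 + A) + (2 + A))*A = (-2 + 2*A)*A = A*(-2 + 2*A))
71 - 91*H(2*(6 + 0), z(1, 2)) = 71 - 182*2*(6 + 0)*(-1 + 2*(6 + 0)) = 71 - 182*2*6*(-1 + 2*6) = 71 - 182*12*(-1 + 12) = 71 - 182*12*11 = 71 - 91*264 = 71 - 24024 = -23953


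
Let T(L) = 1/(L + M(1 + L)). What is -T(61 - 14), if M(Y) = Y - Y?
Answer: -1/47 ≈ -0.021277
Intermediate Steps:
M(Y) = 0
T(L) = 1/L (T(L) = 1/(L + 0) = 1/L)
-T(61 - 14) = -1/(61 - 14) = -1/47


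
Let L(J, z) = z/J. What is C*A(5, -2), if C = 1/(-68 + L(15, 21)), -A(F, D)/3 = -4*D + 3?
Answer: 55/111 ≈ 0.49550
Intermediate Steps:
A(F, D) = -9 + 12*D (A(F, D) = -3*(-4*D + 3) = -3*(3 - 4*D) = -9 + 12*D)
C = -5/333 (C = 1/(-68 + 21/15) = 1/(-68 + 21*(1/15)) = 1/(-68 + 7/5) = 1/(-333/5) = -5/333 ≈ -0.015015)
C*A(5, -2) = -5*(-9 + 12*(-2))/333 = -5*(-9 - 24)/333 = -5/333*(-33) = 55/111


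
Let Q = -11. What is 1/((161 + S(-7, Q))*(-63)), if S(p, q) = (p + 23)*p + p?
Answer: -1/2646 ≈ -0.00037793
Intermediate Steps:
S(p, q) = p + p*(23 + p) (S(p, q) = (23 + p)*p + p = p*(23 + p) + p = p + p*(23 + p))
1/((161 + S(-7, Q))*(-63)) = 1/((161 - 7*(24 - 7))*(-63)) = 1/((161 - 7*17)*(-63)) = 1/((161 - 119)*(-63)) = 1/(42*(-63)) = 1/(-2646) = -1/2646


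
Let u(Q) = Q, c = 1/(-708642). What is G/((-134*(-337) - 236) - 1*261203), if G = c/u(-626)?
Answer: -1/95944391051652 ≈ -1.0423e-14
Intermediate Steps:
c = -1/708642 ≈ -1.4112e-6
G = 1/443609892 (G = -1/708642/(-626) = -1/708642*(-1/626) = 1/443609892 ≈ 2.2542e-9)
G/((-134*(-337) - 236) - 1*261203) = 1/(443609892*((-134*(-337) - 236) - 1*261203)) = 1/(443609892*((45158 - 236) - 261203)) = 1/(443609892*(44922 - 261203)) = (1/443609892)/(-216281) = (1/443609892)*(-1/216281) = -1/95944391051652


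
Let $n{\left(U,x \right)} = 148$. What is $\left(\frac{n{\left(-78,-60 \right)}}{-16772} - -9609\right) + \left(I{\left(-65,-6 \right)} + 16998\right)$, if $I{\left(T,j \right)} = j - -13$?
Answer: $\frac{111592465}{4193} \approx 26614.0$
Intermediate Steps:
$I{\left(T,j \right)} = 13 + j$ ($I{\left(T,j \right)} = j + 13 = 13 + j$)
$\left(\frac{n{\left(-78,-60 \right)}}{-16772} - -9609\right) + \left(I{\left(-65,-6 \right)} + 16998\right) = \left(\frac{148}{-16772} - -9609\right) + \left(\left(13 - 6\right) + 16998\right) = \left(148 \left(- \frac{1}{16772}\right) + 9609\right) + \left(7 + 16998\right) = \left(- \frac{37}{4193} + 9609\right) + 17005 = \frac{40290500}{4193} + 17005 = \frac{111592465}{4193}$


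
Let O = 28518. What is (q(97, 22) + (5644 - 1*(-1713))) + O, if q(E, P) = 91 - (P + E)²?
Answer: 21805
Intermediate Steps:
q(E, P) = 91 - (E + P)²
(q(97, 22) + (5644 - 1*(-1713))) + O = ((91 - (97 + 22)²) + (5644 - 1*(-1713))) + 28518 = ((91 - 1*119²) + (5644 + 1713)) + 28518 = ((91 - 1*14161) + 7357) + 28518 = ((91 - 14161) + 7357) + 28518 = (-14070 + 7357) + 28518 = -6713 + 28518 = 21805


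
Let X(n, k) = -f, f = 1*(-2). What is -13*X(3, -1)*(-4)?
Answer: 104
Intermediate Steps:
f = -2
X(n, k) = 2 (X(n, k) = -1*(-2) = 2)
-13*X(3, -1)*(-4) = -13*2*(-4) = -26*(-4) = 104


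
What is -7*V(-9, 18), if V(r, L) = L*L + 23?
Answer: -2429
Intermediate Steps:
V(r, L) = 23 + L² (V(r, L) = L² + 23 = 23 + L²)
-7*V(-9, 18) = -7*(23 + 18²) = -7*(23 + 324) = -7*347 = -2429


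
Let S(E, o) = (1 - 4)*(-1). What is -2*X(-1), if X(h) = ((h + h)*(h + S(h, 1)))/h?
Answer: -8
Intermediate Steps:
S(E, o) = 3 (S(E, o) = -3*(-1) = 3)
X(h) = 6 + 2*h (X(h) = ((h + h)*(h + 3))/h = ((2*h)*(3 + h))/h = (2*h*(3 + h))/h = 6 + 2*h)
-2*X(-1) = -2*(6 + 2*(-1)) = -2*(6 - 2) = -2*4 = -8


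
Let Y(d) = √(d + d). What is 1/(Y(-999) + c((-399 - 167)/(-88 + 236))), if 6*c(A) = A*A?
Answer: 2631404184/2163288686449 - 3238550208*I*√222/2163288686449 ≈ 0.0012164 - 0.022306*I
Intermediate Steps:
Y(d) = √2*√d (Y(d) = √(2*d) = √2*√d)
c(A) = A²/6 (c(A) = (A*A)/6 = A²/6)
1/(Y(-999) + c((-399 - 167)/(-88 + 236))) = 1/(√2*√(-999) + ((-399 - 167)/(-88 + 236))²/6) = 1/(√2*(3*I*√111) + (-566/148)²/6) = 1/(3*I*√222 + (-566*1/148)²/6) = 1/(3*I*√222 + (-283/74)²/6) = 1/(3*I*√222 + (⅙)*(80089/5476)) = 1/(3*I*√222 + 80089/32856) = 1/(80089/32856 + 3*I*√222)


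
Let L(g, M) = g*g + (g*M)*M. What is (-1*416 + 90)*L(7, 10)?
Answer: -244174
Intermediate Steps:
L(g, M) = g² + g*M² (L(g, M) = g² + (M*g)*M = g² + g*M²)
(-1*416 + 90)*L(7, 10) = (-1*416 + 90)*(7*(7 + 10²)) = (-416 + 90)*(7*(7 + 100)) = -2282*107 = -326*749 = -244174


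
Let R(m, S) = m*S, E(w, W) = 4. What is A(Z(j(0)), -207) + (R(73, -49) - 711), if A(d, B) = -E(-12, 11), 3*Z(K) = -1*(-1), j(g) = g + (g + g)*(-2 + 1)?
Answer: -4292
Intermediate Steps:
j(g) = -g (j(g) = g + (2*g)*(-1) = g - 2*g = -g)
Z(K) = 1/3 (Z(K) = (-1*(-1))/3 = (1/3)*1 = 1/3)
R(m, S) = S*m
A(d, B) = -4 (A(d, B) = -1*4 = -4)
A(Z(j(0)), -207) + (R(73, -49) - 711) = -4 + (-49*73 - 711) = -4 + (-3577 - 711) = -4 - 4288 = -4292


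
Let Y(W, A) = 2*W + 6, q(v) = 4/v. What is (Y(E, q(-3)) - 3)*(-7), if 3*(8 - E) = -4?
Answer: -455/3 ≈ -151.67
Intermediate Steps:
E = 28/3 (E = 8 - ⅓*(-4) = 8 + 4/3 = 28/3 ≈ 9.3333)
Y(W, A) = 6 + 2*W
(Y(E, q(-3)) - 3)*(-7) = ((6 + 2*(28/3)) - 3)*(-7) = ((6 + 56/3) - 3)*(-7) = (74/3 - 3)*(-7) = (65/3)*(-7) = -455/3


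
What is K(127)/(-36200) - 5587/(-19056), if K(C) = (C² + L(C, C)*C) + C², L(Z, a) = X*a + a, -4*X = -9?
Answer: -352840069/172456800 ≈ -2.0460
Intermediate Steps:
X = 9/4 (X = -¼*(-9) = 9/4 ≈ 2.2500)
L(Z, a) = 13*a/4 (L(Z, a) = 9*a/4 + a = 13*a/4)
K(C) = 21*C²/4 (K(C) = (C² + (13*C/4)*C) + C² = (C² + 13*C²/4) + C² = 17*C²/4 + C² = 21*C²/4)
K(127)/(-36200) - 5587/(-19056) = ((21/4)*127²)/(-36200) - 5587/(-19056) = ((21/4)*16129)*(-1/36200) - 5587*(-1/19056) = (338709/4)*(-1/36200) + 5587/19056 = -338709/144800 + 5587/19056 = -352840069/172456800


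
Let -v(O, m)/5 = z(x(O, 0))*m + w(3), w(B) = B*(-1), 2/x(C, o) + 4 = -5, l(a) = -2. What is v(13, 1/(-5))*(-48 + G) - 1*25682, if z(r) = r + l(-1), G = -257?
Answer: -266213/9 ≈ -29579.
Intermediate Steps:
x(C, o) = -2/9 (x(C, o) = 2/(-4 - 5) = 2/(-9) = 2*(-1/9) = -2/9)
w(B) = -B
z(r) = -2 + r (z(r) = r - 2 = -2 + r)
v(O, m) = 15 + 100*m/9 (v(O, m) = -5*((-2 - 2/9)*m - 1*3) = -5*(-20*m/9 - 3) = -5*(-3 - 20*m/9) = 15 + 100*m/9)
v(13, 1/(-5))*(-48 + G) - 1*25682 = (15 + (100/9)/(-5))*(-48 - 257) - 1*25682 = (15 + (100/9)*(-1/5))*(-305) - 25682 = (15 - 20/9)*(-305) - 25682 = (115/9)*(-305) - 25682 = -35075/9 - 25682 = -266213/9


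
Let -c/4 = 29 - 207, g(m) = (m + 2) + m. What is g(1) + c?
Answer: 716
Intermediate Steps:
g(m) = 2 + 2*m (g(m) = (2 + m) + m = 2 + 2*m)
c = 712 (c = -4*(29 - 207) = -4*(-178) = 712)
g(1) + c = (2 + 2*1) + 712 = (2 + 2) + 712 = 4 + 712 = 716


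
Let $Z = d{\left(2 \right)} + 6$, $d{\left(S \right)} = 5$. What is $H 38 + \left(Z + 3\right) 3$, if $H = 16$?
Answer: $650$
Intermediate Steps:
$Z = 11$ ($Z = 5 + 6 = 11$)
$H 38 + \left(Z + 3\right) 3 = 16 \cdot 38 + \left(11 + 3\right) 3 = 608 + 14 \cdot 3 = 608 + 42 = 650$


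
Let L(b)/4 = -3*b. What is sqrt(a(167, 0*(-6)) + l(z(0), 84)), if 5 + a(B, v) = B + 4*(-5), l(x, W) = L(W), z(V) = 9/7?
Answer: I*sqrt(866) ≈ 29.428*I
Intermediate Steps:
z(V) = 9/7 (z(V) = 9*(1/7) = 9/7)
L(b) = -12*b (L(b) = 4*(-3*b) = -12*b)
l(x, W) = -12*W
a(B, v) = -25 + B (a(B, v) = -5 + (B + 4*(-5)) = -5 + (B - 20) = -5 + (-20 + B) = -25 + B)
sqrt(a(167, 0*(-6)) + l(z(0), 84)) = sqrt((-25 + 167) - 12*84) = sqrt(142 - 1008) = sqrt(-866) = I*sqrt(866)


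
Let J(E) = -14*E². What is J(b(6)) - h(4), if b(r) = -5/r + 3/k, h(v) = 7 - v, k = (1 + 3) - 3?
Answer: -1237/18 ≈ -68.722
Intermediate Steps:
k = 1 (k = 4 - 3 = 1)
b(r) = 3 - 5/r (b(r) = -5/r + 3/1 = -5/r + 3*1 = -5/r + 3 = 3 - 5/r)
J(b(6)) - h(4) = -14*(3 - 5/6)² - (7 - 1*4) = -14*(3 - 5*⅙)² - (7 - 4) = -14*(3 - ⅚)² - 1*3 = -14*(13/6)² - 3 = -14*169/36 - 3 = -1183/18 - 3 = -1237/18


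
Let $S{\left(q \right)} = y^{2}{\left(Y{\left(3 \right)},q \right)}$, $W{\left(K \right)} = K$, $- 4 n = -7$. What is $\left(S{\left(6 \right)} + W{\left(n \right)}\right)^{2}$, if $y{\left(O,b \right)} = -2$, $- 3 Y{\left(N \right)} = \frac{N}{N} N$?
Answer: $\frac{529}{16} \approx 33.063$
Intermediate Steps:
$n = \frac{7}{4}$ ($n = \left(- \frac{1}{4}\right) \left(-7\right) = \frac{7}{4} \approx 1.75$)
$Y{\left(N \right)} = - \frac{N}{3}$ ($Y{\left(N \right)} = - \frac{\frac{N}{N} N}{3} = - \frac{1 N}{3} = - \frac{N}{3}$)
$S{\left(q \right)} = 4$ ($S{\left(q \right)} = \left(-2\right)^{2} = 4$)
$\left(S{\left(6 \right)} + W{\left(n \right)}\right)^{2} = \left(4 + \frac{7}{4}\right)^{2} = \left(\frac{23}{4}\right)^{2} = \frac{529}{16}$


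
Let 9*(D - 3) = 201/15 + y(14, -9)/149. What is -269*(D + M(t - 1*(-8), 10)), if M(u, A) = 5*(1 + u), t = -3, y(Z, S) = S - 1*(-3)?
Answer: -62197642/6705 ≈ -9276.3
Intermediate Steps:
y(Z, S) = 3 + S (y(Z, S) = S + 3 = 3 + S)
M(u, A) = 5 + 5*u
D = 30068/6705 (D = 3 + (201/15 + (3 - 9)/149)/9 = 3 + (201*(1/15) - 6*1/149)/9 = 3 + (67/5 - 6/149)/9 = 3 + (1/9)*(9953/745) = 3 + 9953/6705 = 30068/6705 ≈ 4.4844)
-269*(D + M(t - 1*(-8), 10)) = -269*(30068/6705 + (5 + 5*(-3 - 1*(-8)))) = -269*(30068/6705 + (5 + 5*(-3 + 8))) = -269*(30068/6705 + (5 + 5*5)) = -269*(30068/6705 + (5 + 25)) = -269*(30068/6705 + 30) = -269*231218/6705 = -62197642/6705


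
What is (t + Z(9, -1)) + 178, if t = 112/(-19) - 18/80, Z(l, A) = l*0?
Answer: 130629/760 ≈ 171.88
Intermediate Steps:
Z(l, A) = 0
t = -4651/760 (t = 112*(-1/19) - 18*1/80 = -112/19 - 9/40 = -4651/760 ≈ -6.1197)
(t + Z(9, -1)) + 178 = (-4651/760 + 0) + 178 = -4651/760 + 178 = 130629/760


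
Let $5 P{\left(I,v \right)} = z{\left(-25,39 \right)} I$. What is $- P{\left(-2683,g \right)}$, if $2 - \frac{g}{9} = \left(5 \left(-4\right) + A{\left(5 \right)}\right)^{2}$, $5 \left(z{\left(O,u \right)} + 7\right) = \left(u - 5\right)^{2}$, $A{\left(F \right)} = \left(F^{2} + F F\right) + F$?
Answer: $\frac{3007643}{25} \approx 1.2031 \cdot 10^{5}$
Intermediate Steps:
$A{\left(F \right)} = F + 2 F^{2}$ ($A{\left(F \right)} = \left(F^{2} + F^{2}\right) + F = 2 F^{2} + F = F + 2 F^{2}$)
$z{\left(O,u \right)} = -7 + \frac{\left(-5 + u\right)^{2}}{5}$ ($z{\left(O,u \right)} = -7 + \frac{\left(u - 5\right)^{2}}{5} = -7 + \frac{\left(-5 + u\right)^{2}}{5}$)
$g = -11007$ ($g = 18 - 9 \left(5 \left(-4\right) + 5 \left(1 + 2 \cdot 5\right)\right)^{2} = 18 - 9 \left(-20 + 5 \left(1 + 10\right)\right)^{2} = 18 - 9 \left(-20 + 5 \cdot 11\right)^{2} = 18 - 9 \left(-20 + 55\right)^{2} = 18 - 9 \cdot 35^{2} = 18 - 11025 = -11007$)
$P{\left(I,v \right)} = \frac{1121 I}{25}$ ($P{\left(I,v \right)} = \frac{\left(-7 + \frac{\left(-5 + 39\right)^{2}}{5}\right) I}{5} = \frac{\left(-7 + \frac{34^{2}}{5}\right) I}{5} = \frac{\left(-7 + \frac{1}{5} \cdot 1156\right) I}{5} = \frac{\left(-7 + \frac{1156}{5}\right) I}{5} = \frac{\frac{1121}{5} I}{5} = \frac{1121 I}{25}$)
$- P{\left(-2683,g \right)} = - \frac{1121 \left(-2683\right)}{25} = \left(-1\right) \left(- \frac{3007643}{25}\right) = \frac{3007643}{25}$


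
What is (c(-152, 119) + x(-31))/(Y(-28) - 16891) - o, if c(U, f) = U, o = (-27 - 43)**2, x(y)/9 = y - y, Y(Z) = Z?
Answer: -82902948/16919 ≈ -4900.0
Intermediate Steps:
x(y) = 0 (x(y) = 9*(y - y) = 9*0 = 0)
o = 4900 (o = (-70)**2 = 4900)
(c(-152, 119) + x(-31))/(Y(-28) - 16891) - o = (-152 + 0)/(-28 - 16891) - 1*4900 = -152/(-16919) - 4900 = -152*(-1/16919) - 4900 = 152/16919 - 4900 = -82902948/16919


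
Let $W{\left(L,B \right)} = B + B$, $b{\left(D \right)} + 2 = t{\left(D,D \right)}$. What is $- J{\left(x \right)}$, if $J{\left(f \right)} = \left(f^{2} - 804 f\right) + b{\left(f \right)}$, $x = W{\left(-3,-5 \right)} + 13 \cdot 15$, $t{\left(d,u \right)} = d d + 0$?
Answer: $80292$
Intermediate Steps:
$t{\left(d,u \right)} = d^{2}$ ($t{\left(d,u \right)} = d^{2} + 0 = d^{2}$)
$b{\left(D \right)} = -2 + D^{2}$
$W{\left(L,B \right)} = 2 B$
$x = 185$ ($x = 2 \left(-5\right) + 13 \cdot 15 = -10 + 195 = 185$)
$J{\left(f \right)} = -2 - 804 f + 2 f^{2}$ ($J{\left(f \right)} = \left(f^{2} - 804 f\right) + \left(-2 + f^{2}\right) = -2 - 804 f + 2 f^{2}$)
$- J{\left(x \right)} = - (-2 - 148740 + 2 \cdot 185^{2}) = - (-2 - 148740 + 2 \cdot 34225) = - (-2 - 148740 + 68450) = \left(-1\right) \left(-80292\right) = 80292$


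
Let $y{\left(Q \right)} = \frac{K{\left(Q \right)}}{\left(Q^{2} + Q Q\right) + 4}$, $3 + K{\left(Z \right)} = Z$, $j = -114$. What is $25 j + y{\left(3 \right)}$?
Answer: $-2850$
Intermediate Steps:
$K{\left(Z \right)} = -3 + Z$
$y{\left(Q \right)} = \frac{-3 + Q}{4 + 2 Q^{2}}$ ($y{\left(Q \right)} = \frac{-3 + Q}{\left(Q^{2} + Q Q\right) + 4} = \frac{-3 + Q}{\left(Q^{2} + Q^{2}\right) + 4} = \frac{-3 + Q}{2 Q^{2} + 4} = \frac{-3 + Q}{4 + 2 Q^{2}}$)
$25 j + y{\left(3 \right)} = 25 \left(-114\right) + \frac{-3 + 3}{2 \left(2 + 3^{2}\right)} = -2850 + \frac{1}{2} \frac{1}{2 + 9} \cdot 0 = -2850 + \frac{1}{2} \cdot \frac{1}{11} \cdot 0 = -2850 + 0 = -2850$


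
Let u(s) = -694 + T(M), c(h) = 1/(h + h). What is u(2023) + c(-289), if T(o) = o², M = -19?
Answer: -192475/578 ≈ -333.00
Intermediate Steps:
c(h) = 1/(2*h)
u(s) = -333 (u(s) = -694 + (-19)² = -694 + 361 = -333)
u(2023) + c(-289) = -333 + (½)/(-289) = -333 + (½)*(-1/289) = -333 - 1/578 = -192475/578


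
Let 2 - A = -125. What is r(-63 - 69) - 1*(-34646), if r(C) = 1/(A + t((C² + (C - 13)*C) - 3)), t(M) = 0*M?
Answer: 4400043/127 ≈ 34646.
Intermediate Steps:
A = 127 (A = 2 - 1*(-125) = 2 + 125 = 127)
t(M) = 0
r(C) = 1/127 (r(C) = 1/(127 + 0) = 1/127)
r(-63 - 69) - 1*(-34646) = 1/127 - 1*(-34646) = 1/127 + 34646 = 4400043/127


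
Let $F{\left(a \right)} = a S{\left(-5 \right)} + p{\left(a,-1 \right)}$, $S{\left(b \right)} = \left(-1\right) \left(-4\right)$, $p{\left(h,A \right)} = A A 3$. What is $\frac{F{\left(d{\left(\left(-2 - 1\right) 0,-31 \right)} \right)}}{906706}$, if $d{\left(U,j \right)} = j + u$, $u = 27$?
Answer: $- \frac{13}{906706} \approx -1.4338 \cdot 10^{-5}$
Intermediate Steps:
$d{\left(U,j \right)} = 27 + j$ ($d{\left(U,j \right)} = j + 27 = 27 + j$)
$p{\left(h,A \right)} = 3 A^{2}$ ($p{\left(h,A \right)} = A^{2} \cdot 3 = 3 A^{2}$)
$S{\left(b \right)} = 4$
$F{\left(a \right)} = 3 + 4 a$ ($F{\left(a \right)} = a 4 + 3 \left(-1\right)^{2} = 4 a + 3 \cdot 1 = 4 a + 3 = 3 + 4 a$)
$\frac{F{\left(d{\left(\left(-2 - 1\right) 0,-31 \right)} \right)}}{906706} = \frac{3 + 4 \left(27 - 31\right)}{906706} = \left(3 + 4 \left(-4\right)\right) \frac{1}{906706} = \left(3 - 16\right) \frac{1}{906706} = \left(-13\right) \frac{1}{906706} = - \frac{13}{906706}$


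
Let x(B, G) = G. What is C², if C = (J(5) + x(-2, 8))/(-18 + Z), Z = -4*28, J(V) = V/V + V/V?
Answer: 1/169 ≈ 0.0059172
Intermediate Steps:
J(V) = 2 (J(V) = 1 + 1 = 2)
Z = -112
C = -1/13 (C = (2 + 8)/(-18 - 112) = 10/(-130) = 10*(-1/130) = -1/13 ≈ -0.076923)
C² = (-1/13)² = 1/169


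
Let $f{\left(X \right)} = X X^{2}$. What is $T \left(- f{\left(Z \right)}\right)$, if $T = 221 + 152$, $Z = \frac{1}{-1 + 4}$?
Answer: $- \frac{373}{27} \approx -13.815$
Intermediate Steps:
$Z = \frac{1}{3} \approx 0.33333$
$f{\left(X \right)} = X^{3}$
$T = 373$
$T \left(- f{\left(Z \right)}\right) = 373 \left(- \frac{1}{27}\right) = - \frac{373}{27}$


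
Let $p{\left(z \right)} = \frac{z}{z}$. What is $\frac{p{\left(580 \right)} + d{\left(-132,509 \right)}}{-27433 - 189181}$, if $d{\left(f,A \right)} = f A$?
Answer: $\frac{67187}{216614} \approx 0.31017$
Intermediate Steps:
$p{\left(z \right)} = 1$
$d{\left(f,A \right)} = A f$
$\frac{p{\left(580 \right)} + d{\left(-132,509 \right)}}{-27433 - 189181} = \frac{1 + 509 \left(-132\right)}{-27433 - 189181} = \frac{1 - 67188}{-216614} = \left(-67187\right) \left(- \frac{1}{216614}\right) = \frac{67187}{216614}$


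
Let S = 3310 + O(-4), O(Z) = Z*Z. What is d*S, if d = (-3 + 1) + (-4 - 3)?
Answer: -29934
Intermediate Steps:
O(Z) = Z²
d = -9 (d = -2 - 7 = -9)
S = 3326 (S = 3310 + (-4)² = 3310 + 16 = 3326)
d*S = -9*3326 = -29934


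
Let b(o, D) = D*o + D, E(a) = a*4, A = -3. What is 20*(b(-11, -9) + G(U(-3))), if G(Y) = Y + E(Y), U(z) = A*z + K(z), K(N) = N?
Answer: 2400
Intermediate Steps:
E(a) = 4*a
U(z) = -2*z (U(z) = -3*z + z = -2*z)
G(Y) = 5*Y (G(Y) = Y + 4*Y = 5*Y)
b(o, D) = D + D*o
20*(b(-11, -9) + G(U(-3))) = 20*(-9*(1 - 11) + 5*(-2*(-3))) = 20*(-9*(-10) + 5*6) = 20*(90 + 30) = 20*120 = 2400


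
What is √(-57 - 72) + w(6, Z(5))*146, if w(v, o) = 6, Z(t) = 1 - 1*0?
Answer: 876 + I*√129 ≈ 876.0 + 11.358*I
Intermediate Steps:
Z(t) = 1 (Z(t) = 1 + 0 = 1)
√(-57 - 72) + w(6, Z(5))*146 = √(-57 - 72) + 6*146 = √(-129) + 876 = I*√129 + 876 = 876 + I*√129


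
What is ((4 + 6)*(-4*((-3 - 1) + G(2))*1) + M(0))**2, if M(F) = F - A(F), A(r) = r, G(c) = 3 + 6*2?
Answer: 193600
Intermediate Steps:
G(c) = 15 (G(c) = 3 + 12 = 15)
M(F) = 0 (M(F) = F - F = 0)
((4 + 6)*(-4*((-3 - 1) + G(2))*1) + M(0))**2 = ((4 + 6)*(-4*((-3 - 1) + 15)*1) + 0)**2 = (10*(-4*(-4 + 15)*1) + 0)**2 = (10*(-4*11*1) + 0)**2 = (10*(-44*1) + 0)**2 = (10*(-44) + 0)**2 = (-440 + 0)**2 = (-440)**2 = 193600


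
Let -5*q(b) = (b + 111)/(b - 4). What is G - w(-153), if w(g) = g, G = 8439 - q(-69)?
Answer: 3136038/365 ≈ 8591.9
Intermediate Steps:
q(b) = -(111 + b)/(5*(-4 + b)) (q(b) = -(b + 111)/(5*(b - 4)) = -(111 + b)/(5*(-4 + b)))
G = 3080193/365 (G = 8439 - (-111 - 1*(-69))/(5*(-4 - 69)) = 8439 - (-111 + 69)/(5*(-73)) = 8439 - (-1)*(-42)/(5*73) = 8439 - 1*42/365 = 8439 - 42/365 = 3080193/365 ≈ 8438.9)
G - w(-153) = 3080193/365 - 1*(-153) = 3080193/365 + 153 = 3136038/365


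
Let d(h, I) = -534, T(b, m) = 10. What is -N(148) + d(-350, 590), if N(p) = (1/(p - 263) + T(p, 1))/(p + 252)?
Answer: -24565149/46000 ≈ -534.03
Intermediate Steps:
N(p) = (10 + 1/(-263 + p))/(252 + p) (N(p) = (1/(p - 263) + 10)/(p + 252) = (1/(-263 + p) + 10)/(252 + p) = (10 + 1/(-263 + p))/(252 + p))
-N(148) + d(-350, 590) = -(2629 - 10*148)/(66276 - 1*148² + 11*148) - 534 = -(2629 - 1480)/(66276 - 1*21904 + 1628) - 534 = -1149/(66276 - 21904 + 1628) - 534 = -1149/46000 - 534 = -24565149/46000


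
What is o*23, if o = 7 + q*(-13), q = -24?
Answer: 7337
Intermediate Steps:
o = 319 (o = 7 - 24*(-13) = 7 + 312 = 319)
o*23 = 319*23 = 7337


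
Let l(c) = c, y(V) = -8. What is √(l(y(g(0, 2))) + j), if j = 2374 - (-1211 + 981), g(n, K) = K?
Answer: 2*√649 ≈ 50.951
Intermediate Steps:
j = 2604 (j = 2374 - 1*(-230) = 2374 + 230 = 2604)
√(l(y(g(0, 2))) + j) = √(-8 + 2604) = √2596 = 2*√649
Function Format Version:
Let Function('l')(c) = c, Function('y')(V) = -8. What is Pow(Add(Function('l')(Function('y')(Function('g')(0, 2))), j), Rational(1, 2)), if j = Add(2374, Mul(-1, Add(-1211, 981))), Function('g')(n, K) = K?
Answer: Mul(2, Pow(649, Rational(1, 2))) ≈ 50.951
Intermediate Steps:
j = 2604 (j = Add(2374, Mul(-1, -230)) = Add(2374, 230) = 2604)
Pow(Add(Function('l')(Function('y')(Function('g')(0, 2))), j), Rational(1, 2)) = Pow(Add(-8, 2604), Rational(1, 2)) = Pow(2596, Rational(1, 2)) = Mul(2, Pow(649, Rational(1, 2)))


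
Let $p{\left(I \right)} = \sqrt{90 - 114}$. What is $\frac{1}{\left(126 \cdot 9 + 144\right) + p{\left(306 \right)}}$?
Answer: $\frac{213}{272218} - \frac{i \sqrt{6}}{816654} \approx 0.00078246 - 2.9994 \cdot 10^{-6} i$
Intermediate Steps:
$p{\left(I \right)} = 2 i \sqrt{6}$ ($p{\left(I \right)} = \sqrt{-24} = 2 i \sqrt{6}$)
$\frac{1}{\left(126 \cdot 9 + 144\right) + p{\left(306 \right)}} = \frac{1}{\left(126 \cdot 9 + 144\right) + 2 i \sqrt{6}} = \frac{1}{\left(1134 + 144\right) + 2 i \sqrt{6}} = \frac{1}{1278 + 2 i \sqrt{6}}$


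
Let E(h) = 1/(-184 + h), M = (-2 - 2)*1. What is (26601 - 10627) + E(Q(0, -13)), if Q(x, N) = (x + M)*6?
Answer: 3322591/208 ≈ 15974.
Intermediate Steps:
M = -4 (M = -4*1 = -4)
Q(x, N) = -24 + 6*x (Q(x, N) = (x - 4)*6 = (-4 + x)*6 = -24 + 6*x)
(26601 - 10627) + E(Q(0, -13)) = (26601 - 10627) + 1/(-184 + (-24 + 6*0)) = 15974 + 1/(-184 + (-24 + 0)) = 15974 + 1/(-184 - 24) = 15974 + 1/(-208) = 15974 - 1/208 = 3322591/208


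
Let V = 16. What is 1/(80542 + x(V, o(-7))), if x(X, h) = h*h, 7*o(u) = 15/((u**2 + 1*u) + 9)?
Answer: 14161/1140555287 ≈ 1.2416e-5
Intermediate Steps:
o(u) = 15/(7*(9 + u + u**2)) (o(u) = (15/((u**2 + 1*u) + 9))/7 = (15/((u**2 + u) + 9))/7 = (15/((u + u**2) + 9))/7 = (15/(9 + u + u**2))/7 = 15/(7*(9 + u + u**2)))
x(X, h) = h**2
1/(80542 + x(V, o(-7))) = 1/(80542 + (15/(7*(9 - 7 + (-7)**2)))**2) = 1/(80542 + (15/(7*(9 - 7 + 49)))**2) = 1/(80542 + ((15/7)/51)**2) = 1/(80542 + ((15/7)*(1/51))**2) = 1/(80542 + (5/119)**2) = 1/(80542 + 25/14161) = 1/(1140555287/14161) = 14161/1140555287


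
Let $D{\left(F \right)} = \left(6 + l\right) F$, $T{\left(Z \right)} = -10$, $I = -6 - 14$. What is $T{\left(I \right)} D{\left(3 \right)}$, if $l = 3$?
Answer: $-270$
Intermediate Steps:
$I = -20$ ($I = -6 - 14 = -20$)
$D{\left(F \right)} = 9 F$ ($D{\left(F \right)} = \left(6 + 3\right) F = 9 F$)
$T{\left(I \right)} D{\left(3 \right)} = - 10 \cdot 9 \cdot 3 = \left(-10\right) 27 = -270$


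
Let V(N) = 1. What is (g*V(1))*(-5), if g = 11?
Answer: -55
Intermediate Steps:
(g*V(1))*(-5) = (11*1)*(-5) = 11*(-5) = -55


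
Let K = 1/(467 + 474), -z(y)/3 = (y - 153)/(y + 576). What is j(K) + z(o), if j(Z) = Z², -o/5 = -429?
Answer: -1763877245/803131267 ≈ -2.1963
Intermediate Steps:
o = 2145 (o = -5*(-429) = 2145)
z(y) = -3*(-153 + y)/(576 + y) (z(y) = -3*(y - 153)/(y + 576) = -3*(-153 + y)/(576 + y))
K = 1/941 ≈ 0.0010627
j(K) + z(o) = (1/941)² + 3*(153 - 1*2145)/(576 + 2145) = 1/885481 + 3*(153 - 2145)/2721 = 1/885481 + 3*(1/2721)*(-1992) = 1/885481 - 1992/907 = -1763877245/803131267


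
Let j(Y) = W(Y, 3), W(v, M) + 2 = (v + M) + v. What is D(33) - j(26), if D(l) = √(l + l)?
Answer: -53 + √66 ≈ -44.876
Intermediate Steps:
W(v, M) = -2 + M + 2*v (W(v, M) = -2 + ((v + M) + v) = -2 + ((M + v) + v) = -2 + (M + 2*v) = -2 + M + 2*v)
j(Y) = 1 + 2*Y (j(Y) = -2 + 3 + 2*Y = 1 + 2*Y)
D(l) = √2*√l (D(l) = √(2*l) = √2*√l)
D(33) - j(26) = √2*√33 - (1 + 2*26) = √66 - (1 + 52) = √66 - 1*53 = √66 - 53 = -53 + √66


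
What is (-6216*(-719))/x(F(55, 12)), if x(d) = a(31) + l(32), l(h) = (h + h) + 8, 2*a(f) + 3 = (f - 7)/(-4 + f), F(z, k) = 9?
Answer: 80447472/1277 ≈ 62997.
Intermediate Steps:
a(f) = -3/2 + (-7 + f)/(2*(-4 + f)) (a(f) = -3/2 + ((f - 7)/(-4 + f))/2 = -3/2 + ((-7 + f)/(-4 + f))/2 = -3/2 + (-7 + f)/(2*(-4 + f)))
l(h) = 8 + 2*h (l(h) = 2*h + 8 = 8 + 2*h)
x(d) = 1277/18 (x(d) = (5/2 - 1*31)/(-4 + 31) + (8 + 2*32) = (5/2 - 31)/27 + (8 + 64) = (1/27)*(-57/2) + 72 = -19/18 + 72 = 1277/18)
(-6216*(-719))/x(F(55, 12)) = (-6216*(-719))/(1277/18) = 4469304*(18/1277) = 80447472/1277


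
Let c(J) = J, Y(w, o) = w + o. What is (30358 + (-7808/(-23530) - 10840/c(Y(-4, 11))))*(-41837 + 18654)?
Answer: -55004630704694/82355 ≈ -6.6790e+8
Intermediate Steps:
Y(w, o) = o + w
(30358 + (-7808/(-23530) - 10840/c(Y(-4, 11))))*(-41837 + 18654) = (30358 + (-7808/(-23530) - 10840/(11 - 4)))*(-41837 + 18654) = (30358 + (-7808*(-1/23530) - 10840/7))*(-23183) = (30358 + (3904/11765 - 10840*⅐))*(-23183) = (30358 + (3904/11765 - 10840/7))*(-23183) = (30358 - 127505272/82355)*(-23183) = (2372627818/82355)*(-23183) = -55004630704694/82355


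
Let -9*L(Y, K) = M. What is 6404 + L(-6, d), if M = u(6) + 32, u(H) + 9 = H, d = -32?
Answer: 57607/9 ≈ 6400.8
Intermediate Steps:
u(H) = -9 + H
M = 29 (M = (-9 + 6) + 32 = -3 + 32 = 29)
L(Y, K) = -29/9 (L(Y, K) = -⅑*29 = -29/9)
6404 + L(-6, d) = 6404 - 29/9 = 57607/9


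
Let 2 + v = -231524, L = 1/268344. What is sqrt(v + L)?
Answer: I*sqrt(463106680877122)/44724 ≈ 481.17*I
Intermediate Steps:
L = 1/268344 ≈ 3.7266e-6
v = -231526 (v = -2 - 231524 = -231526)
sqrt(v + L) = sqrt(-231526 + 1/268344) = sqrt(-62128612943/268344) = I*sqrt(463106680877122)/44724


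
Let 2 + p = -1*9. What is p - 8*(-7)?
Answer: 45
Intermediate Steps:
p = -11 (p = -2 - 1*9 = -2 - 9 = -11)
p - 8*(-7) = -11 - 8*(-7) = -11 + 56 = 45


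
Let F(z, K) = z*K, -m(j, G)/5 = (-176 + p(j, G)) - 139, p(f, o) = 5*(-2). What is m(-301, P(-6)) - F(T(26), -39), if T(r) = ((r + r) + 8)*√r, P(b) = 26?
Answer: 1625 + 2340*√26 ≈ 13557.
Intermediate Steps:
p(f, o) = -10
T(r) = √r*(8 + 2*r) (T(r) = (2*r + 8)*√r = (8 + 2*r)*√r = √r*(8 + 2*r))
m(j, G) = 1625 (m(j, G) = -5*((-176 - 10) - 139) = -5*(-186 - 139) = -5*(-325) = 1625)
F(z, K) = K*z
m(-301, P(-6)) - F(T(26), -39) = 1625 - (-39)*2*√26*(4 + 26) = 1625 - (-39)*2*√26*30 = 1625 - (-39)*60*√26 = 1625 - (-2340)*√26 = 1625 + 2340*√26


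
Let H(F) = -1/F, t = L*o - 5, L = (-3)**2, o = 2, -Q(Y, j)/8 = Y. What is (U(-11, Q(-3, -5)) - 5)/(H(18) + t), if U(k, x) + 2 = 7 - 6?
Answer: -108/233 ≈ -0.46352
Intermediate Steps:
Q(Y, j) = -8*Y
L = 9
t = 13 (t = 9*2 - 5 = 18 - 5 = 13)
U(k, x) = -1 (U(k, x) = -2 + (7 - 6) = -2 + 1 = -1)
(U(-11, Q(-3, -5)) - 5)/(H(18) + t) = (-1 - 5)/(-1/18 + 13) = -6/(-1*1/18 + 13) = -6/(-1/18 + 13) = -6/233/18 = -6*18/233 = -108/233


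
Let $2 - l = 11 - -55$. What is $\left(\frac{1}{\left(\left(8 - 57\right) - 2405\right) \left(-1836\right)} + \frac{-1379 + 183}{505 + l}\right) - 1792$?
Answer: $- \frac{396221544239}{220771656} \approx -1794.7$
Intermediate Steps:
$l = -64$ ($l = 2 - \left(11 - -55\right) = 2 - \left(11 + 55\right) = 2 - 66 = -64$)
$\left(\frac{1}{\left(\left(8 - 57\right) - 2405\right) \left(-1836\right)} + \frac{-1379 + 183}{505 + l}\right) - 1792 = \left(\frac{1}{\left(\left(8 - 57\right) - 2405\right) \left(-1836\right)} + \frac{-1379 + 183}{505 - 64}\right) - 1792 = \left(\frac{1}{\left(8 - 57\right) - 2405} \left(- \frac{1}{1836}\right) - \frac{1196}{441}\right) - 1792 = \left(\frac{1}{-49 - 2405} \left(- \frac{1}{1836}\right) - \frac{1196}{441}\right) - 1792 = \left(\frac{1}{-2454} \left(- \frac{1}{1836}\right) - \frac{1196}{441}\right) - 1792 = \left(\left(- \frac{1}{2454}\right) \left(- \frac{1}{1836}\right) - \frac{1196}{441}\right) - 1792 = \left(\frac{1}{4505544} - \frac{1196}{441}\right) - 1792 = - \frac{598736687}{220771656} - 1792 = - \frac{396221544239}{220771656}$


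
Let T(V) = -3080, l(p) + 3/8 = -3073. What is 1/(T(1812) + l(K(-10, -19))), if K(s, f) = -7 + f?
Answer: -8/49227 ≈ -0.00016251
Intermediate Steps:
l(p) = -24587/8 (l(p) = -3/8 - 3073 = -24587/8)
1/(T(1812) + l(K(-10, -19))) = 1/(-3080 - 24587/8) = 1/(-49227/8) = -8/49227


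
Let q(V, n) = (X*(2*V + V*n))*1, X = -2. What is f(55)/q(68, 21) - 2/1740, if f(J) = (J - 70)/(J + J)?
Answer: -33103/29934960 ≈ -0.0011058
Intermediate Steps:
f(J) = (-70 + J)/(2*J) (f(J) = (-70 + J)/((2*J)) = (-70 + J)*(1/(2*J)) = (-70 + J)/(2*J))
q(V, n) = -4*V - 2*V*n (q(V, n) = -2*(2*V + V*n)*1 = (-4*V - 2*V*n)*1 = -4*V - 2*V*n)
f(55)/q(68, 21) - 2/1740 = ((1/2)*(-70 + 55)/55)/((-2*68*(2 + 21))) - 2/1740 = ((1/2)*(1/55)*(-15))/((-2*68*23)) - 2*1/1740 = -3/22/(-3128) - 1/870 = -3/22*(-1/3128) - 1/870 = 3/68816 - 1/870 = -33103/29934960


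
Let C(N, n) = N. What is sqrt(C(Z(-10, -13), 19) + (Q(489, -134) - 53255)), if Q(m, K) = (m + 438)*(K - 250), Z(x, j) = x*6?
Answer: I*sqrt(409283) ≈ 639.75*I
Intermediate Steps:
Z(x, j) = 6*x
Q(m, K) = (-250 + K)*(438 + m) (Q(m, K) = (438 + m)*(-250 + K) = (-250 + K)*(438 + m))
sqrt(C(Z(-10, -13), 19) + (Q(489, -134) - 53255)) = sqrt(6*(-10) + ((-109500 - 250*489 + 438*(-134) - 134*489) - 53255)) = sqrt(-60 + ((-109500 - 122250 - 58692 - 65526) - 53255)) = sqrt(-60 + (-355968 - 53255)) = sqrt(-60 - 409223) = sqrt(-409283) = I*sqrt(409283)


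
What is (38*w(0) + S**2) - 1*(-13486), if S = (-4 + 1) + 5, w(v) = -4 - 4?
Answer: 13186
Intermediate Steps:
w(v) = -8
S = 2 (S = -3 + 5 = 2)
(38*w(0) + S**2) - 1*(-13486) = (38*(-8) + 2**2) - 1*(-13486) = (-304 + 4) + 13486 = -300 + 13486 = 13186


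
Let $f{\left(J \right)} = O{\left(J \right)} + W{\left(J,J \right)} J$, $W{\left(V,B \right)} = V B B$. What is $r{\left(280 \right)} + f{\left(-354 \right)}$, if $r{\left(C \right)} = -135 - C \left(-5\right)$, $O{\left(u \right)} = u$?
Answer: $15704100767$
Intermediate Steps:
$W{\left(V,B \right)} = V B^{2}$
$f{\left(J \right)} = J + J^{4}$ ($f{\left(J \right)} = J + J J^{2} J = J + J^{3} J = J + J^{4}$)
$r{\left(C \right)} = -135 + 5 C$ ($r{\left(C \right)} = -135 - - 5 C = -135 + 5 C$)
$r{\left(280 \right)} + f{\left(-354 \right)} = \left(-135 + 5 \cdot 280\right) - \left(354 - \left(-354\right)^{4}\right) = \left(-135 + 1400\right) + \left(-354 + 15704099856\right) = 1265 + 15704099502 = 15704100767$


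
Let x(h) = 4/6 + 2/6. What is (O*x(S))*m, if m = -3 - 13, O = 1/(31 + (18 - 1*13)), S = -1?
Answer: -4/9 ≈ -0.44444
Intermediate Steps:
x(h) = 1 (x(h) = 4*(1/6) + 2*(1/6) = 2/3 + 1/3 = 1)
O = 1/36 (O = 1/(31 + (18 - 13)) = 1/(31 + 5) = 1/36 ≈ 0.027778)
m = -16
(O*x(S))*m = ((1/36)*1)*(-16) = (1/36)*(-16) = -4/9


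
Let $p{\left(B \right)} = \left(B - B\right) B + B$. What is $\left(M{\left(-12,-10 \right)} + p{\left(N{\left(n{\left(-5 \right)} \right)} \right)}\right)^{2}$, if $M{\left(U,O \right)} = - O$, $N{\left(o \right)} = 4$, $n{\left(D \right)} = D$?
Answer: $196$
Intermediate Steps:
$p{\left(B \right)} = B$ ($p{\left(B \right)} = 0 B + B = 0 + B = B$)
$\left(M{\left(-12,-10 \right)} + p{\left(N{\left(n{\left(-5 \right)} \right)} \right)}\right)^{2} = \left(\left(-1\right) \left(-10\right) + 4\right)^{2} = \left(10 + 4\right)^{2} = 14^{2} = 196$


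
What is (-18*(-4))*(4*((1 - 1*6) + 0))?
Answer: -1440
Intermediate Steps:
(-18*(-4))*(4*((1 - 1*6) + 0)) = 72*(4*((1 - 6) + 0)) = 72*(4*(-5 + 0)) = 72*(4*(-5)) = 72*(-20) = -1440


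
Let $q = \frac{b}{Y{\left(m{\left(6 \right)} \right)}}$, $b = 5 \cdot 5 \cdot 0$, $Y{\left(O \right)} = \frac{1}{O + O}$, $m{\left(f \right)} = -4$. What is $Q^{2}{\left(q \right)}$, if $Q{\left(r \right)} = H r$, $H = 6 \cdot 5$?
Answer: $0$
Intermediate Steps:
$Y{\left(O \right)} = \frac{1}{2 O}$
$H = 30$
$b = 0$ ($b = 25 \cdot 0 = 0$)
$q = 0$ ($q = \frac{0}{\frac{1}{2} \frac{1}{-4}} = \frac{0}{\frac{1}{2} \left(- \frac{1}{4}\right)} = \frac{0}{- \frac{1}{8}} = 0 \left(-8\right) = 0$)
$Q{\left(r \right)} = 30 r$
$Q^{2}{\left(q \right)} = \left(30 \cdot 0\right)^{2} = 0^{2} = 0$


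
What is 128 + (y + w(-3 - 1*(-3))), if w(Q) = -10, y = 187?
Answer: 305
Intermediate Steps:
128 + (y + w(-3 - 1*(-3))) = 128 + (187 - 10) = 128 + 177 = 305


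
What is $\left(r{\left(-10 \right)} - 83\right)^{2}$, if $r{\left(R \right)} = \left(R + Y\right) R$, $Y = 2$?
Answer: $9$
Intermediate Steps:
$r{\left(R \right)} = R \left(2 + R\right)$ ($r{\left(R \right)} = \left(R + 2\right) R = \left(2 + R\right) R = R \left(2 + R\right)$)
$\left(r{\left(-10 \right)} - 83\right)^{2} = \left(- 10 \left(2 - 10\right) - 83\right)^{2} = \left(\left(-10\right) \left(-8\right) - 83\right)^{2} = \left(80 - 83\right)^{2} = \left(-3\right)^{2} = 9$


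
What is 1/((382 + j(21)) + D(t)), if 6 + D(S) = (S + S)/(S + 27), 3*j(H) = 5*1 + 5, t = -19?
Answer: 12/4495 ≈ 0.0026696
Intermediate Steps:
j(H) = 10/3 (j(H) = (5*1 + 5)/3 = (5 + 5)/3 = (⅓)*10 = 10/3)
D(S) = -6 + 2*S/(27 + S) (D(S) = -6 + (S + S)/(S + 27) = -6 + (2*S)/(27 + S) = -6 + 2*S/(27 + S))
1/((382 + j(21)) + D(t)) = 1/((382 + 10/3) + 2*(-81 - 2*(-19))/(27 - 19)) = 1/(1156/3 + 2*(-81 + 38)/8) = 1/(1156/3 + 2*(⅛)*(-43)) = 1/(1156/3 - 43/4) = 1/(4495/12) = 12/4495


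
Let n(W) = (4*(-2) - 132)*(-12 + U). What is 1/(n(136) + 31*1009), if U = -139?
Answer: 1/52419 ≈ 1.9077e-5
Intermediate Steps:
n(W) = 21140 (n(W) = (4*(-2) - 132)*(-12 - 139) = (-8 - 132)*(-151) = -140*(-151) = 21140)
1/(n(136) + 31*1009) = 1/(21140 + 31*1009) = 1/(21140 + 31279) = 1/52419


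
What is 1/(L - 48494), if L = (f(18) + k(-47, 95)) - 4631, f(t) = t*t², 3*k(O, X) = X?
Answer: -3/141784 ≈ -2.1159e-5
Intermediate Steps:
k(O, X) = X/3
f(t) = t³
L = 3698/3 (L = (18³ + (⅓)*95) - 4631 = (5832 + 95/3) - 4631 = 17591/3 - 4631 = 3698/3 ≈ 1232.7)
1/(L - 48494) = 1/(3698/3 - 48494) = 1/(-141784/3) = -3/141784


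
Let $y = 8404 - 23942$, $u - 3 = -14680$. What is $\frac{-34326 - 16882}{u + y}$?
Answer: $\frac{51208}{30215} \approx 1.6948$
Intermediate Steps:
$u = -14677$ ($u = 3 - 14680 = -14677$)
$y = -15538$ ($y = 8404 - 23942 = -15538$)
$\frac{-34326 - 16882}{u + y} = \frac{-34326 - 16882}{-14677 - 15538} = - \frac{51208}{-30215} = \left(-51208\right) \left(- \frac{1}{30215}\right) = \frac{51208}{30215}$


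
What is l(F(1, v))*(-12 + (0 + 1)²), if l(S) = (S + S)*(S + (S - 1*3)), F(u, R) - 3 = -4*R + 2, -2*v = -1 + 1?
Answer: -770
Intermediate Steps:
v = 0 (v = -(-1 + 1)/2 = -½*0 = 0)
F(u, R) = 5 - 4*R (F(u, R) = 3 + (-4*R + 2) = 3 + (2 - 4*R) = 5 - 4*R)
l(S) = 2*S*(-3 + 2*S) (l(S) = (2*S)*(S + (S - 3)) = (2*S)*(S + (-3 + S)) = (2*S)*(-3 + 2*S) = 2*S*(-3 + 2*S))
l(F(1, v))*(-12 + (0 + 1)²) = (2*(5 - 4*0)*(-3 + 2*(5 - 4*0)))*(-12 + (0 + 1)²) = (2*(5 + 0)*(-3 + 2*(5 + 0)))*(-12 + 1²) = (2*5*(-3 + 2*5))*(-12 + 1) = (2*5*(-3 + 10))*(-11) = (2*5*7)*(-11) = 70*(-11) = -770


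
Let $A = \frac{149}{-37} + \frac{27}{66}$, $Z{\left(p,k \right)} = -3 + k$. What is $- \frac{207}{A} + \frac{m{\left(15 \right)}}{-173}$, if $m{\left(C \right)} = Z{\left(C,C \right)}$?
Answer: $\frac{29114814}{509485} \approx 57.146$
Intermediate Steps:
$m{\left(C \right)} = -3 + C$
$A = - \frac{2945}{814}$ ($A = 149 \left(- \frac{1}{37}\right) + 27 \cdot \frac{1}{66} = - \frac{149}{37} + \frac{9}{22} = - \frac{2945}{814} \approx -3.6179$)
$- \frac{207}{A} + \frac{m{\left(15 \right)}}{-173} = - \frac{207}{- \frac{2945}{814}} + \frac{-3 + 15}{-173} = \left(-207\right) \left(- \frac{814}{2945}\right) + 12 \left(- \frac{1}{173}\right) = \frac{168498}{2945} - \frac{12}{173} = \frac{29114814}{509485}$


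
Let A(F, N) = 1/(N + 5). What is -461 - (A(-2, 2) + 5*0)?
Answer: -3228/7 ≈ -461.14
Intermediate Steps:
A(F, N) = 1/(5 + N)
-461 - (A(-2, 2) + 5*0) = -461 - (1/(5 + 2) + 5*0) = -461 - (1/7 + 0) = -461 - (⅐ + 0) = -461 - 1*⅐ = -461 - ⅐ = -3228/7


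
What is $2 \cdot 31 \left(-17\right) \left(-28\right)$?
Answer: $29512$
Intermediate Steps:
$2 \cdot 31 \left(-17\right) \left(-28\right) = 2 \left(\left(-527\right) \left(-28\right)\right) = 2 \cdot 14756 = 29512$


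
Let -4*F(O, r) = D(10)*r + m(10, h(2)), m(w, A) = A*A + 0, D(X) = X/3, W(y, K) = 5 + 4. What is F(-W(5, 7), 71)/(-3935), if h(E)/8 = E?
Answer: 739/23610 ≈ 0.031300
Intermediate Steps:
W(y, K) = 9
h(E) = 8*E
D(X) = X/3 (D(X) = X*(1/3) = X/3)
m(w, A) = A**2 (m(w, A) = A**2 + 0 = A**2)
F(O, r) = -64 - 5*r/6 (F(O, r) = -(((1/3)*10)*r + (8*2)**2)/4 = -(10*r/3 + 16**2)/4 = -(10*r/3 + 256)/4 = -(256 + 10*r/3)/4 = -64 - 5*r/6)
F(-W(5, 7), 71)/(-3935) = (-64 - 5/6*71)/(-3935) = (-64 - 355/6)*(-1/3935) = -739/6*(-1/3935) = 739/23610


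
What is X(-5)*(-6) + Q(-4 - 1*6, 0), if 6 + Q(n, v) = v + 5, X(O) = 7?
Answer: -43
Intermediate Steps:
Q(n, v) = -1 + v (Q(n, v) = -6 + (v + 5) = -6 + (5 + v) = -1 + v)
X(-5)*(-6) + Q(-4 - 1*6, 0) = 7*(-6) + (-1 + 0) = -42 - 1 = -43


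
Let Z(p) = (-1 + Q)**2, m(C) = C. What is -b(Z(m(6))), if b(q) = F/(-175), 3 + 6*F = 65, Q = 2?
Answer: 31/525 ≈ 0.059048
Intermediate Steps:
F = 31/3 (F = -1/2 + (1/6)*65 = -1/2 + 65/6 = 31/3 ≈ 10.333)
Z(p) = 1 (Z(p) = (-1 + 2)**2 = 1**2 = 1)
b(q) = -31/525 (b(q) = (31/3)/(-175) = (31/3)*(-1/175) = -31/525)
-b(Z(m(6))) = -1*(-31/525) = 31/525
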